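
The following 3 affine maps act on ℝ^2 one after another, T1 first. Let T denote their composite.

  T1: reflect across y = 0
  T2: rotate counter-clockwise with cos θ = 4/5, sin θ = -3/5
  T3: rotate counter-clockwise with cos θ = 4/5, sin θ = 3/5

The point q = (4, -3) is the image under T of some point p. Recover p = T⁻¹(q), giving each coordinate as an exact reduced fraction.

T1 = [1 0 0; 0 -1 0; 0 0 1]
T2·T1 = [4/5 -3/5 0; -3/5 -4/5 0; 0 0 1]
T3·…·T1 = [1 0 0; 0 -1 0; 0 0 1]
det M = -1; M⁻¹ = [1 0 0; 0 -1 0; 0 0 1]
M⁻¹ · (4, -3)ᵀ = (4, 3)ᵀ

p = (4, 3)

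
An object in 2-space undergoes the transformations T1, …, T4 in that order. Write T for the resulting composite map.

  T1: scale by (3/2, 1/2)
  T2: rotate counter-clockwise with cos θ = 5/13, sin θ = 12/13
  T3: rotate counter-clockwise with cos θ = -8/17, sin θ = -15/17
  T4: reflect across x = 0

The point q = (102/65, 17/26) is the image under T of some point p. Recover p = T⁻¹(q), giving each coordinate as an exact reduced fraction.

T1 = [3/2 0 0; 0 1/2 0; 0 0 1]
T2·T1 = [15/26 -6/13 0; 18/13 5/26 0; 0 0 1]
T3·…·T1 = [210/221 171/442 0; -513/442 70/221 0; 0 0 1]
T4·…·T1 = [-210/221 -171/442 0; -513/442 70/221 0; 0 0 1]
det M = -3/4; M⁻¹ = [-280/663 -114/221 0; -342/221 280/221 0; 0 0 1]
M⁻¹ · (102/65, 17/26)ᵀ = (-1, -8/5)ᵀ

p = (-1, -8/5)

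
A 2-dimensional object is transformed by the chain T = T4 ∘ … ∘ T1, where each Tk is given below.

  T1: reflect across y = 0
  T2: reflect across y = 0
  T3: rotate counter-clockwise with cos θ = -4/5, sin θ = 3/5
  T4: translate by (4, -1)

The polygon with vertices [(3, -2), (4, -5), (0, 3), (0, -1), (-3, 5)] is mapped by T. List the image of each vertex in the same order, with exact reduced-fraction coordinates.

T1 reflect across y = 0: (3, -2) → (3, 2); (4, -5) → (4, 5); (0, 3) → (0, -3); (0, -1) → (0, 1); (-3, 5) → (-3, -5)
T2 reflect across y = 0: (3, 2) → (3, -2); (4, 5) → (4, -5); (0, -3) → (0, 3); (0, 1) → (0, -1); (-3, -5) → (-3, 5)
T3 rotate counter-clockwise with cos θ = -4/5, sin θ = 3/5: (3, -2) → (-6/5, 17/5); (4, -5) → (-1/5, 32/5); (0, 3) → (-9/5, -12/5); (0, -1) → (3/5, 4/5); (-3, 5) → (-3/5, -29/5)
T4 translate by (4, -1): (-6/5, 17/5) → (14/5, 12/5); (-1/5, 32/5) → (19/5, 27/5); (-9/5, -12/5) → (11/5, -17/5); (3/5, 4/5) → (23/5, -1/5); (-3/5, -29/5) → (17/5, -34/5)

image vertices: (14/5, 12/5), (19/5, 27/5), (11/5, -17/5), (23/5, -1/5), (17/5, -34/5)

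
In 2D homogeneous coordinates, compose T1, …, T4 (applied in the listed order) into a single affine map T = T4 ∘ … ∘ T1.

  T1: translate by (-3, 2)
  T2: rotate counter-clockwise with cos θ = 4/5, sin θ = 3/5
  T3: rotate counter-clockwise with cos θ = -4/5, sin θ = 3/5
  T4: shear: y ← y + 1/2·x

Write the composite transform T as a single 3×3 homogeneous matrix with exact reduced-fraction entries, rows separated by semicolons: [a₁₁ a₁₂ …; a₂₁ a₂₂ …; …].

T1 = [1 0 -3; 0 1 2; 0 0 1]
T2·T1 = [4/5 -3/5 -18/5; 3/5 4/5 -1/5; 0 0 1]
T3·…·T1 = [-1 0 3; 0 -1 -2; 0 0 1]
T4·…·T1 = [-1 0 3; -1/2 -1 -1/2; 0 0 1]

T = [-1 0 3; -1/2 -1 -1/2; 0 0 1]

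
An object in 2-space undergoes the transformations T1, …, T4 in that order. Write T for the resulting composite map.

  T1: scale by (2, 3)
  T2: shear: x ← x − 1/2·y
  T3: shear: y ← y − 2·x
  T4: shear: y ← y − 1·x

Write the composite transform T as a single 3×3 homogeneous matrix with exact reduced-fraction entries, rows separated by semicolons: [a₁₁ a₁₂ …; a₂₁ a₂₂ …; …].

T = [2 -3/2 0; -6 15/2 0; 0 0 1]

T1 = [2 0 0; 0 3 0; 0 0 1]
T2·T1 = [2 -3/2 0; 0 3 0; 0 0 1]
T3·…·T1 = [2 -3/2 0; -4 6 0; 0 0 1]
T4·…·T1 = [2 -3/2 0; -6 15/2 0; 0 0 1]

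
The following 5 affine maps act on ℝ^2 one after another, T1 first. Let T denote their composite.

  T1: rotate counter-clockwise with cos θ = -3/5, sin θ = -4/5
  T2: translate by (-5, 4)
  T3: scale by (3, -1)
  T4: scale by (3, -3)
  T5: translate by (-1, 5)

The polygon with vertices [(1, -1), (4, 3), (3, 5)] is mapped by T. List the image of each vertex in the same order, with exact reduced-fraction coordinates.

image vertices: (-293/5, 82/5), (-46, 2), (-131/5, 4/5)

T1 rotate counter-clockwise with cos θ = -3/5, sin θ = -4/5: (1, -1) → (-7/5, -1/5); (4, 3) → (0, -5); (3, 5) → (11/5, -27/5)
T2 translate by (-5, 4): (-7/5, -1/5) → (-32/5, 19/5); (0, -5) → (-5, -1); (11/5, -27/5) → (-14/5, -7/5)
T3 scale by (3, -1): (-32/5, 19/5) → (-96/5, -19/5); (-5, -1) → (-15, 1); (-14/5, -7/5) → (-42/5, 7/5)
T4 scale by (3, -3): (-96/5, -19/5) → (-288/5, 57/5); (-15, 1) → (-45, -3); (-42/5, 7/5) → (-126/5, -21/5)
T5 translate by (-1, 5): (-288/5, 57/5) → (-293/5, 82/5); (-45, -3) → (-46, 2); (-126/5, -21/5) → (-131/5, 4/5)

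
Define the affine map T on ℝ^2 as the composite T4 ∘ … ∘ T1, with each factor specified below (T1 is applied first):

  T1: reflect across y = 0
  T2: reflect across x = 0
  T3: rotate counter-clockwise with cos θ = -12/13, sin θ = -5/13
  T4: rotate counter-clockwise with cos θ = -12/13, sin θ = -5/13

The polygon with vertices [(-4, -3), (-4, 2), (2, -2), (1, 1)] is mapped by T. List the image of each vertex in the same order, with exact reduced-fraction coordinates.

image vertices: (116/169, 837/169), (716/169, 242/169), (-478/169, -2/169), (1/169, -239/169)

T1 reflect across y = 0: (-4, -3) → (-4, 3); (-4, 2) → (-4, -2); (2, -2) → (2, 2); (1, 1) → (1, -1)
T2 reflect across x = 0: (-4, 3) → (4, 3); (-4, -2) → (4, -2); (2, 2) → (-2, 2); (1, -1) → (-1, -1)
T3 rotate counter-clockwise with cos θ = -12/13, sin θ = -5/13: (4, 3) → (-33/13, -56/13); (4, -2) → (-58/13, 4/13); (-2, 2) → (34/13, -14/13); (-1, -1) → (7/13, 17/13)
T4 rotate counter-clockwise with cos θ = -12/13, sin θ = -5/13: (-33/13, -56/13) → (116/169, 837/169); (-58/13, 4/13) → (716/169, 242/169); (34/13, -14/13) → (-478/169, -2/169); (7/13, 17/13) → (1/169, -239/169)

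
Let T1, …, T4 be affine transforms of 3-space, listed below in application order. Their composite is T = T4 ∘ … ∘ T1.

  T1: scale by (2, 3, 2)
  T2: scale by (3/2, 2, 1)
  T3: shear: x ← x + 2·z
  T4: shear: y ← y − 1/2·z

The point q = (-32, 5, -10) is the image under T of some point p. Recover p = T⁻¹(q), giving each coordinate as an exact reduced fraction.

p = (-4, 0, -5)

T1 = [2 0 0 0; 0 3 0 0; 0 0 2 0; 0 0 0 1]
T2·T1 = [3 0 0 0; 0 6 0 0; 0 0 2 0; 0 0 0 1]
T3·…·T1 = [3 0 4 0; 0 6 0 0; 0 0 2 0; 0 0 0 1]
T4·…·T1 = [3 0 4 0; 0 6 -1 0; 0 0 2 0; 0 0 0 1]
det M = 36; M⁻¹ = [1/3 0 -2/3 0; 0 1/6 1/12 0; 0 0 1/2 0; 0 0 0 1]
M⁻¹ · (-32, 5, -10)ᵀ = (-4, 0, -5)ᵀ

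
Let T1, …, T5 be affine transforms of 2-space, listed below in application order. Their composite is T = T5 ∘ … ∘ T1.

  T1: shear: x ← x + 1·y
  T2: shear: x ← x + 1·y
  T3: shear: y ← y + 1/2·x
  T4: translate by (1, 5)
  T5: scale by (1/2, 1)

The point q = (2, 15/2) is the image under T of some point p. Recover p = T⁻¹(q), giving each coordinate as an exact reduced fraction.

T1 = [1 1 0; 0 1 0; 0 0 1]
T2·T1 = [1 2 0; 0 1 0; 0 0 1]
T3·…·T1 = [1 2 0; 1/2 2 0; 0 0 1]
T4·…·T1 = [1 2 1; 1/2 2 5; 0 0 1]
T5·…·T1 = [1/2 1 1/2; 1/2 2 5; 0 0 1]
det M = 1/2; M⁻¹ = [4 -2 8; -1 1 -9/2; 0 0 1]
M⁻¹ · (2, 15/2)ᵀ = (1, 1)ᵀ

p = (1, 1)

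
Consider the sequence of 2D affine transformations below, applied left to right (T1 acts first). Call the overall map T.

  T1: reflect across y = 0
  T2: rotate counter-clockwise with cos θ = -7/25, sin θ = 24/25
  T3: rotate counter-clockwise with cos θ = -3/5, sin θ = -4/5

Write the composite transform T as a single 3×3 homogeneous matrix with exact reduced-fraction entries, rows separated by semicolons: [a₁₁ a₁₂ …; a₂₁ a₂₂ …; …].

T = [117/125 -44/125 0; -44/125 -117/125 0; 0 0 1]

T1 = [1 0 0; 0 -1 0; 0 0 1]
T2·T1 = [-7/25 24/25 0; 24/25 7/25 0; 0 0 1]
T3·…·T1 = [117/125 -44/125 0; -44/125 -117/125 0; 0 0 1]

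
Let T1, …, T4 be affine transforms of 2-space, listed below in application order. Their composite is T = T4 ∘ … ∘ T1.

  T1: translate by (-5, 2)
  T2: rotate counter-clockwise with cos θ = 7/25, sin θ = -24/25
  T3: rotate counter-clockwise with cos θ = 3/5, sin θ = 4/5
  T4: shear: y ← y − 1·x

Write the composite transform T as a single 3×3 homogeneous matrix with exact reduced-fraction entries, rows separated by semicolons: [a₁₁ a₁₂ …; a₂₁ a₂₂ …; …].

T = [117/125 44/125 -497/125; -161/125 73/125 951/125; 0 0 1]

T1 = [1 0 -5; 0 1 2; 0 0 1]
T2·T1 = [7/25 24/25 13/25; -24/25 7/25 134/25; 0 0 1]
T3·…·T1 = [117/125 44/125 -497/125; -44/125 117/125 454/125; 0 0 1]
T4·…·T1 = [117/125 44/125 -497/125; -161/125 73/125 951/125; 0 0 1]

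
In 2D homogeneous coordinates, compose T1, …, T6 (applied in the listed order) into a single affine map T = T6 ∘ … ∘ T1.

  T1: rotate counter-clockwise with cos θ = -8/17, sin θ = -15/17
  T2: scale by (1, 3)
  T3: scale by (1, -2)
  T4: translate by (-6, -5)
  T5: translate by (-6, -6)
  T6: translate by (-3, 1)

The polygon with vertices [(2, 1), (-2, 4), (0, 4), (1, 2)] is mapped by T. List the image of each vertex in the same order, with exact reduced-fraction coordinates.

T1 rotate counter-clockwise with cos θ = -8/17, sin θ = -15/17: (2, 1) → (-1/17, -38/17); (-2, 4) → (76/17, -2/17); (0, 4) → (60/17, -32/17); (1, 2) → (22/17, -31/17)
T2 scale by (1, 3): (-1/17, -38/17) → (-1/17, -114/17); (76/17, -2/17) → (76/17, -6/17); (60/17, -32/17) → (60/17, -96/17); (22/17, -31/17) → (22/17, -93/17)
T3 scale by (1, -2): (-1/17, -114/17) → (-1/17, 228/17); (76/17, -6/17) → (76/17, 12/17); (60/17, -96/17) → (60/17, 192/17); (22/17, -93/17) → (22/17, 186/17)
T4 translate by (-6, -5): (-1/17, 228/17) → (-103/17, 143/17); (76/17, 12/17) → (-26/17, -73/17); (60/17, 192/17) → (-42/17, 107/17); (22/17, 186/17) → (-80/17, 101/17)
T5 translate by (-6, -6): (-103/17, 143/17) → (-205/17, 41/17); (-26/17, -73/17) → (-128/17, -175/17); (-42/17, 107/17) → (-144/17, 5/17); (-80/17, 101/17) → (-182/17, -1/17)
T6 translate by (-3, 1): (-205/17, 41/17) → (-256/17, 58/17); (-128/17, -175/17) → (-179/17, -158/17); (-144/17, 5/17) → (-195/17, 22/17); (-182/17, -1/17) → (-233/17, 16/17)

image vertices: (-256/17, 58/17), (-179/17, -158/17), (-195/17, 22/17), (-233/17, 16/17)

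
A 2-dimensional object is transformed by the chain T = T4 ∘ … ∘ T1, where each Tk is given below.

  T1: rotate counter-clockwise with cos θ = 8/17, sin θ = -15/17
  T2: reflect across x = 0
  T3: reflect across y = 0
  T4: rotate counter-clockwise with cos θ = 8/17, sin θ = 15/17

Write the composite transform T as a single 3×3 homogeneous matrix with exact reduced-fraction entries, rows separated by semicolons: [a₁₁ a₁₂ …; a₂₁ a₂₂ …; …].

T1 = [8/17 15/17 0; -15/17 8/17 0; 0 0 1]
T2·T1 = [-8/17 -15/17 0; -15/17 8/17 0; 0 0 1]
T3·…·T1 = [-8/17 -15/17 0; 15/17 -8/17 0; 0 0 1]
T4·…·T1 = [-1 0 0; 0 -1 0; 0 0 1]

T = [-1 0 0; 0 -1 0; 0 0 1]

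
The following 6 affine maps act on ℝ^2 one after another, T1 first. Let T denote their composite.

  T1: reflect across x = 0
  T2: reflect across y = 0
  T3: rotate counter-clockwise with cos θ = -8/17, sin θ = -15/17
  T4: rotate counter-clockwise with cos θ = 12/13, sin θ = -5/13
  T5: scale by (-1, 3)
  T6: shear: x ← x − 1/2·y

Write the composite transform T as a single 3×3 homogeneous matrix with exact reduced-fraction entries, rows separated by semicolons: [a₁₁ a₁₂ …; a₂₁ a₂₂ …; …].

T1 = [-1 0 0; 0 1 0; 0 0 1]
T2·T1 = [-1 0 0; 0 -1 0; 0 0 1]
T3·…·T1 = [8/17 -15/17 0; 15/17 8/17 0; 0 0 1]
T4·…·T1 = [171/221 -140/221 0; 140/221 171/221 0; 0 0 1]
T5·…·T1 = [-171/221 140/221 0; 420/221 513/221 0; 0 0 1]
T6·…·T1 = [-381/221 -233/442 0; 420/221 513/221 0; 0 0 1]

T = [-381/221 -233/442 0; 420/221 513/221 0; 0 0 1]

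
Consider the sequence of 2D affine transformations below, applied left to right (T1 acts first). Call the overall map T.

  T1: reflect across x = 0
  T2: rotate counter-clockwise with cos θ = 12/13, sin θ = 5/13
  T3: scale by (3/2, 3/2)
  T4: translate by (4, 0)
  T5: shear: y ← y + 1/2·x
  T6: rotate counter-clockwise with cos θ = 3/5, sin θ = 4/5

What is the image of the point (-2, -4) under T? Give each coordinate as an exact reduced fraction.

T(p) = (346/65, 478/65)

T1 reflect across x = 0: (-2, -4) → (2, -4)
T2 rotate counter-clockwise with cos θ = 12/13, sin θ = 5/13: (2, -4) → (44/13, -38/13)
T3 scale by (3/2, 3/2): (44/13, -38/13) → (66/13, -57/13)
T4 translate by (4, 0): (66/13, -57/13) → (118/13, -57/13)
T5 shear: y ← y + 1/2·x: (118/13, -57/13) → (118/13, 2/13)
T6 rotate counter-clockwise with cos θ = 3/5, sin θ = 4/5: (118/13, 2/13) → (346/65, 478/65)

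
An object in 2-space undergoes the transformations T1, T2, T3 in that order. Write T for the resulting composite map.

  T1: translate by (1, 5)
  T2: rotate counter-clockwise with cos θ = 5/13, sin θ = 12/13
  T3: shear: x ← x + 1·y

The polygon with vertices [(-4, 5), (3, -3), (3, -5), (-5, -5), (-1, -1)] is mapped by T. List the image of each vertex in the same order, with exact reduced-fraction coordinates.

T1 translate by (1, 5): (-4, 5) → (-3, 10); (3, -3) → (4, 2); (3, -5) → (4, 0); (-5, -5) → (-4, 0); (-1, -1) → (0, 4)
T2 rotate counter-clockwise with cos θ = 5/13, sin θ = 12/13: (-3, 10) → (-135/13, 14/13); (4, 2) → (-4/13, 58/13); (4, 0) → (20/13, 48/13); (-4, 0) → (-20/13, -48/13); (0, 4) → (-48/13, 20/13)
T3 shear: x ← x + 1·y: (-135/13, 14/13) → (-121/13, 14/13); (-4/13, 58/13) → (54/13, 58/13); (20/13, 48/13) → (68/13, 48/13); (-20/13, -48/13) → (-68/13, -48/13); (-48/13, 20/13) → (-28/13, 20/13)

image vertices: (-121/13, 14/13), (54/13, 58/13), (68/13, 48/13), (-68/13, -48/13), (-28/13, 20/13)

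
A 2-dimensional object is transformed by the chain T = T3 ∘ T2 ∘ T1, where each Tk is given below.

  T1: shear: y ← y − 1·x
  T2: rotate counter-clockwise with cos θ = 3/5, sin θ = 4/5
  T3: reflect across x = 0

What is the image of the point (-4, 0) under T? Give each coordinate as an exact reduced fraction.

T(p) = (28/5, -4/5)

T1 shear: y ← y − 1·x: (-4, 0) → (-4, 4)
T2 rotate counter-clockwise with cos θ = 3/5, sin θ = 4/5: (-4, 4) → (-28/5, -4/5)
T3 reflect across x = 0: (-28/5, -4/5) → (28/5, -4/5)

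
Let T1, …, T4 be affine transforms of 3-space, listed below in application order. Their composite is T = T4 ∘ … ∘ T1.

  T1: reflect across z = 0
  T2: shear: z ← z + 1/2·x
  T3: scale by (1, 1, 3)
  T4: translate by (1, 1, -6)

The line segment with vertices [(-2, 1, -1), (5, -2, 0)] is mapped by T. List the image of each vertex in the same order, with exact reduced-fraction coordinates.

T1 reflect across z = 0: (-2, 1, -1) → (-2, 1, 1); (5, -2, 0) → (5, -2, 0)
T2 shear: z ← z + 1/2·x: (-2, 1, 1) → (-2, 1, 0); (5, -2, 0) → (5, -2, 5/2)
T3 scale by (1, 1, 3): (-2, 1, 0) → (-2, 1, 0); (5, -2, 5/2) → (5, -2, 15/2)
T4 translate by (1, 1, -6): (-2, 1, 0) → (-1, 2, -6); (5, -2, 15/2) → (6, -1, 3/2)

image vertices: (-1, 2, -6), (6, -1, 3/2)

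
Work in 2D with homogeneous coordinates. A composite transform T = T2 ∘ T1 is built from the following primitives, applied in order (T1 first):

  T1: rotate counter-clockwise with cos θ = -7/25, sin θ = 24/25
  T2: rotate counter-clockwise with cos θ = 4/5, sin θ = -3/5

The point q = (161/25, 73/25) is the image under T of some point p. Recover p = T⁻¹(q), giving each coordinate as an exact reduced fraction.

p = (5, -5)

T1 = [-7/25 -24/25 0; 24/25 -7/25 0; 0 0 1]
T2·T1 = [44/125 -117/125 0; 117/125 44/125 0; 0 0 1]
det M = 1; M⁻¹ = [44/125 117/125 0; -117/125 44/125 0; 0 0 1]
M⁻¹ · (161/25, 73/25)ᵀ = (5, -5)ᵀ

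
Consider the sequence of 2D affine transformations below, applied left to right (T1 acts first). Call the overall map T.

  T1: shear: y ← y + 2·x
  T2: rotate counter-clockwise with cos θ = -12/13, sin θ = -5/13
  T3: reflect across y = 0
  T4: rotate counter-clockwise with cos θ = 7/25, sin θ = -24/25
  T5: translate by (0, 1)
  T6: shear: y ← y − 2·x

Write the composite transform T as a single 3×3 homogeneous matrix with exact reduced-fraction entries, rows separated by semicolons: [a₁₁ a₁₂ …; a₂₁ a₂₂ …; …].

T1 = [1 0 0; 2 1 0; 0 0 1]
T2·T1 = [-2/13 5/13 0; -29/13 -12/13 0; 0 0 1]
T3·…·T1 = [-2/13 5/13 0; 29/13 12/13 0; 0 0 1]
T4·…·T1 = [682/325 323/325 0; 251/325 -36/325 0; 0 0 1]
T5·…·T1 = [682/325 323/325 0; 251/325 -36/325 1; 0 0 1]
T6·…·T1 = [682/325 323/325 0; -1113/325 -682/325 1; 0 0 1]

T = [682/325 323/325 0; -1113/325 -682/325 1; 0 0 1]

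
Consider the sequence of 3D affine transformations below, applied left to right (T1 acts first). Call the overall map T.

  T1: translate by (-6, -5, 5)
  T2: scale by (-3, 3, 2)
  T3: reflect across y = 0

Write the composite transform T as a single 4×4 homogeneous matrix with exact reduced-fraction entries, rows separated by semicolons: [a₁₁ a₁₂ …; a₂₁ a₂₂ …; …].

T1 = [1 0 0 -6; 0 1 0 -5; 0 0 1 5; 0 0 0 1]
T2·T1 = [-3 0 0 18; 0 3 0 -15; 0 0 2 10; 0 0 0 1]
T3·…·T1 = [-3 0 0 18; 0 -3 0 15; 0 0 2 10; 0 0 0 1]

T = [-3 0 0 18; 0 -3 0 15; 0 0 2 10; 0 0 0 1]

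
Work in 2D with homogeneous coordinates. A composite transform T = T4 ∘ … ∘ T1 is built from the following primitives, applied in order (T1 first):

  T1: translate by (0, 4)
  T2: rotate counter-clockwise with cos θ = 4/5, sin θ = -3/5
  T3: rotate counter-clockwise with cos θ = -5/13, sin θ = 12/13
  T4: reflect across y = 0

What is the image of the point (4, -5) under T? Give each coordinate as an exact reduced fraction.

T(p) = (127/65, -236/65)

T1 translate by (0, 4): (4, -5) → (4, -1)
T2 rotate counter-clockwise with cos θ = 4/5, sin θ = -3/5: (4, -1) → (13/5, -16/5)
T3 rotate counter-clockwise with cos θ = -5/13, sin θ = 12/13: (13/5, -16/5) → (127/65, 236/65)
T4 reflect across y = 0: (127/65, 236/65) → (127/65, -236/65)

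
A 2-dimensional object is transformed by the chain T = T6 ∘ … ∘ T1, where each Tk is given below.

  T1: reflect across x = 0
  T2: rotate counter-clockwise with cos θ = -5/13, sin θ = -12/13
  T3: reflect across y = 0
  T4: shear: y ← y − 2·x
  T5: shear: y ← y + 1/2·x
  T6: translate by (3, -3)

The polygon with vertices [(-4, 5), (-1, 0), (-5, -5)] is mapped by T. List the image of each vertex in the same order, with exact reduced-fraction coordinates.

T1 reflect across x = 0: (-4, 5) → (4, 5); (-1, 0) → (1, 0); (-5, -5) → (5, -5)
T2 rotate counter-clockwise with cos θ = -5/13, sin θ = -12/13: (4, 5) → (40/13, -73/13); (1, 0) → (-5/13, -12/13); (5, -5) → (-85/13, -35/13)
T3 reflect across y = 0: (40/13, -73/13) → (40/13, 73/13); (-5/13, -12/13) → (-5/13, 12/13); (-85/13, -35/13) → (-85/13, 35/13)
T4 shear: y ← y − 2·x: (40/13, 73/13) → (40/13, -7/13); (-5/13, 12/13) → (-5/13, 22/13); (-85/13, 35/13) → (-85/13, 205/13)
T5 shear: y ← y + 1/2·x: (40/13, -7/13) → (40/13, 1); (-5/13, 22/13) → (-5/13, 3/2); (-85/13, 205/13) → (-85/13, 25/2)
T6 translate by (3, -3): (40/13, 1) → (79/13, -2); (-5/13, 3/2) → (34/13, -3/2); (-85/13, 25/2) → (-46/13, 19/2)

image vertices: (79/13, -2), (34/13, -3/2), (-46/13, 19/2)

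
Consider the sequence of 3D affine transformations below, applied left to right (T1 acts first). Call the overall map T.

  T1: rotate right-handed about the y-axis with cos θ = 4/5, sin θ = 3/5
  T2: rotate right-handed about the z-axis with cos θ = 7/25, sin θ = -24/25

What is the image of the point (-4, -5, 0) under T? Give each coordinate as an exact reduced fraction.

T(p) = (-712/125, 209/125, 12/5)

T1 rotate right-handed about the y-axis with cos θ = 4/5, sin θ = 3/5: (-4, -5, 0) → (-16/5, -5, 12/5)
T2 rotate right-handed about the z-axis with cos θ = 7/25, sin θ = -24/25: (-16/5, -5, 12/5) → (-712/125, 209/125, 12/5)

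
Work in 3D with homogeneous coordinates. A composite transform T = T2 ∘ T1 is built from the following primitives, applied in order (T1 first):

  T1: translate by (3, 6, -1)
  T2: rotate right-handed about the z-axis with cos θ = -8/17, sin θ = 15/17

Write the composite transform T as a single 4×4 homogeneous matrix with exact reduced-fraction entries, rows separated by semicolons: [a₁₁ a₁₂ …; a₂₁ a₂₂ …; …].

T1 = [1 0 0 3; 0 1 0 6; 0 0 1 -1; 0 0 0 1]
T2·T1 = [-8/17 -15/17 0 -114/17; 15/17 -8/17 0 -3/17; 0 0 1 -1; 0 0 0 1]

T = [-8/17 -15/17 0 -114/17; 15/17 -8/17 0 -3/17; 0 0 1 -1; 0 0 0 1]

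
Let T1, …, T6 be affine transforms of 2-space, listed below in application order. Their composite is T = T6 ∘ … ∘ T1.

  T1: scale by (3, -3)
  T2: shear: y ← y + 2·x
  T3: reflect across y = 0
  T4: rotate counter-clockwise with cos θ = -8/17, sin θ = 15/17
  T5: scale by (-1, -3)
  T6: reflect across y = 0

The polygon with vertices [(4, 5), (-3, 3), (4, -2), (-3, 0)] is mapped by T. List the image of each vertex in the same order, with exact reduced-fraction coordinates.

image vertices: (-39/17, 756/17), (333/17, -1053/17), (-354/17, 1260/17), (198/17, -837/17)

T1 scale by (3, -3): (4, 5) → (12, -15); (-3, 3) → (-9, -9); (4, -2) → (12, 6); (-3, 0) → (-9, 0)
T2 shear: y ← y + 2·x: (12, -15) → (12, 9); (-9, -9) → (-9, -27); (12, 6) → (12, 30); (-9, 0) → (-9, -18)
T3 reflect across y = 0: (12, 9) → (12, -9); (-9, -27) → (-9, 27); (12, 30) → (12, -30); (-9, -18) → (-9, 18)
T4 rotate counter-clockwise with cos θ = -8/17, sin θ = 15/17: (12, -9) → (39/17, 252/17); (-9, 27) → (-333/17, -351/17); (12, -30) → (354/17, 420/17); (-9, 18) → (-198/17, -279/17)
T5 scale by (-1, -3): (39/17, 252/17) → (-39/17, -756/17); (-333/17, -351/17) → (333/17, 1053/17); (354/17, 420/17) → (-354/17, -1260/17); (-198/17, -279/17) → (198/17, 837/17)
T6 reflect across y = 0: (-39/17, -756/17) → (-39/17, 756/17); (333/17, 1053/17) → (333/17, -1053/17); (-354/17, -1260/17) → (-354/17, 1260/17); (198/17, 837/17) → (198/17, -837/17)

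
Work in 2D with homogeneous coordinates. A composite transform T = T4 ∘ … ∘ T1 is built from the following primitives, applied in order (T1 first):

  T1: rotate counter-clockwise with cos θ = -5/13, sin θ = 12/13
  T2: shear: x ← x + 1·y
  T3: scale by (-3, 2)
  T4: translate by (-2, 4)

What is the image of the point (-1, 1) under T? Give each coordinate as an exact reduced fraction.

T(p) = (46/13, 18/13)

T1 rotate counter-clockwise with cos θ = -5/13, sin θ = 12/13: (-1, 1) → (-7/13, -17/13)
T2 shear: x ← x + 1·y: (-7/13, -17/13) → (-24/13, -17/13)
T3 scale by (-3, 2): (-24/13, -17/13) → (72/13, -34/13)
T4 translate by (-2, 4): (72/13, -34/13) → (46/13, 18/13)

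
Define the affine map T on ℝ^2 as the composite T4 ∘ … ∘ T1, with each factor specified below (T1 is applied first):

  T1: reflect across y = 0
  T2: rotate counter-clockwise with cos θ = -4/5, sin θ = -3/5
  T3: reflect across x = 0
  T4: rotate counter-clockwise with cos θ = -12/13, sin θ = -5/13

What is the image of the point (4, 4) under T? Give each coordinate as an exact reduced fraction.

T1 reflect across y = 0: (4, 4) → (4, -4)
T2 rotate counter-clockwise with cos θ = -4/5, sin θ = -3/5: (4, -4) → (-28/5, 4/5)
T3 reflect across x = 0: (-28/5, 4/5) → (28/5, 4/5)
T4 rotate counter-clockwise with cos θ = -12/13, sin θ = -5/13: (28/5, 4/5) → (-316/65, -188/65)

T(p) = (-316/65, -188/65)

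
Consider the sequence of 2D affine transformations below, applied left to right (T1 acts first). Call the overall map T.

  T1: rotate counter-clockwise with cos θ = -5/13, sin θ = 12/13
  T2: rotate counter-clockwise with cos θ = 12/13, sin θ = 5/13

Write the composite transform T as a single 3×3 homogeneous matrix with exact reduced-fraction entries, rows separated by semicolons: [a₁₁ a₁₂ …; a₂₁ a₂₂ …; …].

T = [-120/169 -119/169 0; 119/169 -120/169 0; 0 0 1]

T1 = [-5/13 -12/13 0; 12/13 -5/13 0; 0 0 1]
T2·T1 = [-120/169 -119/169 0; 119/169 -120/169 0; 0 0 1]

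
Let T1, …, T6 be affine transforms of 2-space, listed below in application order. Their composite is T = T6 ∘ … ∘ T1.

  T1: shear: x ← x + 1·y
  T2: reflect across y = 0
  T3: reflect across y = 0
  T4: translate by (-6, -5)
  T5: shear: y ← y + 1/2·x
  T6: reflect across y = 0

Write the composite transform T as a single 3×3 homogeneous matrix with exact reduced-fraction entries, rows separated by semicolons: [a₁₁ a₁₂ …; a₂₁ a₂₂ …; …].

T = [1 1 -6; -1/2 -3/2 8; 0 0 1]

T1 = [1 1 0; 0 1 0; 0 0 1]
T2·T1 = [1 1 0; 0 -1 0; 0 0 1]
T3·…·T1 = [1 1 0; 0 1 0; 0 0 1]
T4·…·T1 = [1 1 -6; 0 1 -5; 0 0 1]
T5·…·T1 = [1 1 -6; 1/2 3/2 -8; 0 0 1]
T6·…·T1 = [1 1 -6; -1/2 -3/2 8; 0 0 1]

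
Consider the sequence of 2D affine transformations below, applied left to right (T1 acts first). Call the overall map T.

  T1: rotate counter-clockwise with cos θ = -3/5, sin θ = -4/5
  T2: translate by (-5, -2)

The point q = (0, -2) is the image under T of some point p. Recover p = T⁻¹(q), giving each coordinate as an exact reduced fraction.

p = (-3, 4)

T1 = [-3/5 4/5 0; -4/5 -3/5 0; 0 0 1]
T2·T1 = [-3/5 4/5 -5; -4/5 -3/5 -2; 0 0 1]
det M = 1; M⁻¹ = [-3/5 -4/5 -23/5; 4/5 -3/5 14/5; 0 0 1]
M⁻¹ · (0, -2)ᵀ = (-3, 4)ᵀ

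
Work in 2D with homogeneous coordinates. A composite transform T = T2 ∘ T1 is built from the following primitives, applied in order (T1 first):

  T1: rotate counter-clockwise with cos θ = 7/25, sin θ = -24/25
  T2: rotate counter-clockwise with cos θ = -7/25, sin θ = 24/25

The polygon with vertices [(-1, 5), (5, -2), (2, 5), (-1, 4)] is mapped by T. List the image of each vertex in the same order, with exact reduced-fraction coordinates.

T1 rotate counter-clockwise with cos θ = 7/25, sin θ = -24/25: (-1, 5) → (113/25, 59/25); (5, -2) → (-13/25, -134/25); (2, 5) → (134/25, -13/25); (-1, 4) → (89/25, 52/25)
T2 rotate counter-clockwise with cos θ = -7/25, sin θ = 24/25: (113/25, 59/25) → (-2207/625, 2299/625); (-13/25, -134/25) → (3307/625, 626/625); (134/25, -13/25) → (-626/625, 3307/625); (89/25, 52/25) → (-1871/625, 1772/625)

image vertices: (-2207/625, 2299/625), (3307/625, 626/625), (-626/625, 3307/625), (-1871/625, 1772/625)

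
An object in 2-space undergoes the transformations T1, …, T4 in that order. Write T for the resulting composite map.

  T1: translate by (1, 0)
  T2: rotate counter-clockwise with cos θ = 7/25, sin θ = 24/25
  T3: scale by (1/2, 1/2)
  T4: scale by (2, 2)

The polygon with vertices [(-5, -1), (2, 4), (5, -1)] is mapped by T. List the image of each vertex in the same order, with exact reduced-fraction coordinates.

T1 translate by (1, 0): (-5, -1) → (-4, -1); (2, 4) → (3, 4); (5, -1) → (6, -1)
T2 rotate counter-clockwise with cos θ = 7/25, sin θ = 24/25: (-4, -1) → (-4/25, -103/25); (3, 4) → (-3, 4); (6, -1) → (66/25, 137/25)
T3 scale by (1/2, 1/2): (-4/25, -103/25) → (-2/25, -103/50); (-3, 4) → (-3/2, 2); (66/25, 137/25) → (33/25, 137/50)
T4 scale by (2, 2): (-2/25, -103/50) → (-4/25, -103/25); (-3/2, 2) → (-3, 4); (33/25, 137/50) → (66/25, 137/25)

image vertices: (-4/25, -103/25), (-3, 4), (66/25, 137/25)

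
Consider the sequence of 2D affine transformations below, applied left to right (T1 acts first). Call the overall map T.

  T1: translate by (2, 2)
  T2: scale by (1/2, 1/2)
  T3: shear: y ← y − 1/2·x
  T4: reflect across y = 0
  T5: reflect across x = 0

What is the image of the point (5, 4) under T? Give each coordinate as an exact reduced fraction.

T(p) = (-7/2, -5/4)

T1 translate by (2, 2): (5, 4) → (7, 6)
T2 scale by (1/2, 1/2): (7, 6) → (7/2, 3)
T3 shear: y ← y − 1/2·x: (7/2, 3) → (7/2, 5/4)
T4 reflect across y = 0: (7/2, 5/4) → (7/2, -5/4)
T5 reflect across x = 0: (7/2, -5/4) → (-7/2, -5/4)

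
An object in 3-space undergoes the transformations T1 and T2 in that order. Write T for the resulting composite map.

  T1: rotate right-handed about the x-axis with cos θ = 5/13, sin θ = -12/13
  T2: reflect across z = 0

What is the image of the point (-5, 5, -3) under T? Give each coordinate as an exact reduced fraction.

T(p) = (-5, -11/13, 75/13)

T1 rotate right-handed about the x-axis with cos θ = 5/13, sin θ = -12/13: (-5, 5, -3) → (-5, -11/13, -75/13)
T2 reflect across z = 0: (-5, -11/13, -75/13) → (-5, -11/13, 75/13)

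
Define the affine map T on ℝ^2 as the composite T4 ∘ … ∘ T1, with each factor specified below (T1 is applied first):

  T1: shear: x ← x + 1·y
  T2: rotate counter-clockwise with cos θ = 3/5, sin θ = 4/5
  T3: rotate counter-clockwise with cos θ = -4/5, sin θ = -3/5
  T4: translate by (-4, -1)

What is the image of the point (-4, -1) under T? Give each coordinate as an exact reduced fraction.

T1 shear: x ← x + 1·y: (-4, -1) → (-5, -1)
T2 rotate counter-clockwise with cos θ = 3/5, sin θ = 4/5: (-5, -1) → (-11/5, -23/5)
T3 rotate counter-clockwise with cos θ = -4/5, sin θ = -3/5: (-11/5, -23/5) → (-1, 5)
T4 translate by (-4, -1): (-1, 5) → (-5, 4)

T(p) = (-5, 4)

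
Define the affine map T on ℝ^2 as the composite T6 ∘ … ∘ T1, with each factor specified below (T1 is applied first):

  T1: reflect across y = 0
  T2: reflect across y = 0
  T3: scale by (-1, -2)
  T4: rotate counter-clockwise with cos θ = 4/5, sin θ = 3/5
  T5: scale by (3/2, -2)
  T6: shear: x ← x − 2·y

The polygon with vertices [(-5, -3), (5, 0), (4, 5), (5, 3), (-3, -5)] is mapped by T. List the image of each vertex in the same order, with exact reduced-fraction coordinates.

image vertices: (159/5, -78/5), (-18, 6), (-187/5, 104/5), (-159/5, 78/5), (169/5, -98/5)

T1 reflect across y = 0: (-5, -3) → (-5, 3); (5, 0) → (5, 0); (4, 5) → (4, -5); (5, 3) → (5, -3); (-3, -5) → (-3, 5)
T2 reflect across y = 0: (-5, 3) → (-5, -3); (5, 0) → (5, 0); (4, -5) → (4, 5); (5, -3) → (5, 3); (-3, 5) → (-3, -5)
T3 scale by (-1, -2): (-5, -3) → (5, 6); (5, 0) → (-5, 0); (4, 5) → (-4, -10); (5, 3) → (-5, -6); (-3, -5) → (3, 10)
T4 rotate counter-clockwise with cos θ = 4/5, sin θ = 3/5: (5, 6) → (2/5, 39/5); (-5, 0) → (-4, -3); (-4, -10) → (14/5, -52/5); (-5, -6) → (-2/5, -39/5); (3, 10) → (-18/5, 49/5)
T5 scale by (3/2, -2): (2/5, 39/5) → (3/5, -78/5); (-4, -3) → (-6, 6); (14/5, -52/5) → (21/5, 104/5); (-2/5, -39/5) → (-3/5, 78/5); (-18/5, 49/5) → (-27/5, -98/5)
T6 shear: x ← x − 2·y: (3/5, -78/5) → (159/5, -78/5); (-6, 6) → (-18, 6); (21/5, 104/5) → (-187/5, 104/5); (-3/5, 78/5) → (-159/5, 78/5); (-27/5, -98/5) → (169/5, -98/5)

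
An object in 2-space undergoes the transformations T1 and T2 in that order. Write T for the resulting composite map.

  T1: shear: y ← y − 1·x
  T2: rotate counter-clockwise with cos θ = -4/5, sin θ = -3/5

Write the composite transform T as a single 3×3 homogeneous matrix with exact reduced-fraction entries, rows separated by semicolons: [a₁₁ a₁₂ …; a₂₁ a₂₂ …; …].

T1 = [1 0 0; -1 1 0; 0 0 1]
T2·T1 = [-7/5 3/5 0; 1/5 -4/5 0; 0 0 1]

T = [-7/5 3/5 0; 1/5 -4/5 0; 0 0 1]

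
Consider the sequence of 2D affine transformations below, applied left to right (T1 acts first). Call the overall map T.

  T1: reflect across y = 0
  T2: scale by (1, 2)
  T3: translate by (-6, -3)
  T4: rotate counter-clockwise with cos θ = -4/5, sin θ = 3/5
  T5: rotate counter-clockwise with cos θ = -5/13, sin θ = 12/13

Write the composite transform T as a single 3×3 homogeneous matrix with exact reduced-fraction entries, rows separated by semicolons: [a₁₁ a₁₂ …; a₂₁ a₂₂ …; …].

T1 = [1 0 0; 0 -1 0; 0 0 1]
T2·T1 = [1 0 0; 0 -2 0; 0 0 1]
T3·…·T1 = [1 0 -6; 0 -2 -3; 0 0 1]
T4·…·T1 = [-4/5 6/5 33/5; 3/5 8/5 -6/5; 0 0 1]
T5·…·T1 = [-16/65 -126/65 -93/65; -63/65 32/65 426/65; 0 0 1]

T = [-16/65 -126/65 -93/65; -63/65 32/65 426/65; 0 0 1]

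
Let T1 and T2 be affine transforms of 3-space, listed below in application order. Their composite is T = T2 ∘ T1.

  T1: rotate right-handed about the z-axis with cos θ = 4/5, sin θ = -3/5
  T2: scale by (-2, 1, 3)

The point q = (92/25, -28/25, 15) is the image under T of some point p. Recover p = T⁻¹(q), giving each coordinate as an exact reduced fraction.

p = (-4/5, -2, 5)

T1 = [4/5 3/5 0 0; -3/5 4/5 0 0; 0 0 1 0; 0 0 0 1]
T2·T1 = [-8/5 -6/5 0 0; -3/5 4/5 0 0; 0 0 3 0; 0 0 0 1]
det M = -6; M⁻¹ = [-2/5 -3/5 0 0; -3/10 4/5 0 0; 0 0 1/3 0; 0 0 0 1]
M⁻¹ · (92/25, -28/25, 15)ᵀ = (-4/5, -2, 5)ᵀ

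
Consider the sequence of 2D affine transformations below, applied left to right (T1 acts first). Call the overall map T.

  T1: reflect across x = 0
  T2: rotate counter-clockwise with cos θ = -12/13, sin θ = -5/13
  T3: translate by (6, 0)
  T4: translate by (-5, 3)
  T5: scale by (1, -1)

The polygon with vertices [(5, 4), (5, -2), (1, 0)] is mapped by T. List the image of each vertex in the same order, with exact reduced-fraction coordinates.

image vertices: (93/13, -16/13), (63/13, -88/13), (25/13, -44/13)

T1 reflect across x = 0: (5, 4) → (-5, 4); (5, -2) → (-5, -2); (1, 0) → (-1, 0)
T2 rotate counter-clockwise with cos θ = -12/13, sin θ = -5/13: (-5, 4) → (80/13, -23/13); (-5, -2) → (50/13, 49/13); (-1, 0) → (12/13, 5/13)
T3 translate by (6, 0): (80/13, -23/13) → (158/13, -23/13); (50/13, 49/13) → (128/13, 49/13); (12/13, 5/13) → (90/13, 5/13)
T4 translate by (-5, 3): (158/13, -23/13) → (93/13, 16/13); (128/13, 49/13) → (63/13, 88/13); (90/13, 5/13) → (25/13, 44/13)
T5 scale by (1, -1): (93/13, 16/13) → (93/13, -16/13); (63/13, 88/13) → (63/13, -88/13); (25/13, 44/13) → (25/13, -44/13)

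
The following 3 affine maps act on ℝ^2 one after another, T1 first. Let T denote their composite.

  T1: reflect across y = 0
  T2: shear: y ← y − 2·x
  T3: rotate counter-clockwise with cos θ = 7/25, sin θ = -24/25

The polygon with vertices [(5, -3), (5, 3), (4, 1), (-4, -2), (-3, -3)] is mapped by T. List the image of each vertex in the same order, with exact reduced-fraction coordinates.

T1 reflect across y = 0: (5, -3) → (5, 3); (5, 3) → (5, -3); (4, 1) → (4, -1); (-4, -2) → (-4, 2); (-3, -3) → (-3, 3)
T2 shear: y ← y − 2·x: (5, 3) → (5, -7); (5, -3) → (5, -13); (4, -1) → (4, -9); (-4, 2) → (-4, 10); (-3, 3) → (-3, 9)
T3 rotate counter-clockwise with cos θ = 7/25, sin θ = -24/25: (5, -7) → (-133/25, -169/25); (5, -13) → (-277/25, -211/25); (4, -9) → (-188/25, -159/25); (-4, 10) → (212/25, 166/25); (-3, 9) → (39/5, 27/5)

image vertices: (-133/25, -169/25), (-277/25, -211/25), (-188/25, -159/25), (212/25, 166/25), (39/5, 27/5)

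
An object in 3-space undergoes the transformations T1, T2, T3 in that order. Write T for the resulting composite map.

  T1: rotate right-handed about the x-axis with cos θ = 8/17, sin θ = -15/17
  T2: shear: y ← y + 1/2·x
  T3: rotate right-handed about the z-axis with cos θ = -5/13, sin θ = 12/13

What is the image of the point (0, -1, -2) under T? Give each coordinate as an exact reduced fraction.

T(p) = (456/221, 190/221, -1/17)

T1 rotate right-handed about the x-axis with cos θ = 8/17, sin θ = -15/17: (0, -1, -2) → (0, -38/17, -1/17)
T2 shear: y ← y + 1/2·x: (0, -38/17, -1/17) → (0, -38/17, -1/17)
T3 rotate right-handed about the z-axis with cos θ = -5/13, sin θ = 12/13: (0, -38/17, -1/17) → (456/221, 190/221, -1/17)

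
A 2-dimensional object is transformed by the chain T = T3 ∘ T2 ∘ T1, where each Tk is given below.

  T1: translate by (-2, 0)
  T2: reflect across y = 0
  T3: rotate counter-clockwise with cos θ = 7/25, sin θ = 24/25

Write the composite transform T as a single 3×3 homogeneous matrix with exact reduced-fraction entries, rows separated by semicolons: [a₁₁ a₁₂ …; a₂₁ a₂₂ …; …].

T = [7/25 24/25 -14/25; 24/25 -7/25 -48/25; 0 0 1]

T1 = [1 0 -2; 0 1 0; 0 0 1]
T2·T1 = [1 0 -2; 0 -1 0; 0 0 1]
T3·…·T1 = [7/25 24/25 -14/25; 24/25 -7/25 -48/25; 0 0 1]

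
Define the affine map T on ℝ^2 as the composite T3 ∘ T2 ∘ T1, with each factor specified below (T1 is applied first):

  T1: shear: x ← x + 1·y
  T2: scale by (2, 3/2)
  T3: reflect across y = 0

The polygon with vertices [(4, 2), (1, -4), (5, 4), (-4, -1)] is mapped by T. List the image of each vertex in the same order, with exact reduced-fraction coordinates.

T1 shear: x ← x + 1·y: (4, 2) → (6, 2); (1, -4) → (-3, -4); (5, 4) → (9, 4); (-4, -1) → (-5, -1)
T2 scale by (2, 3/2): (6, 2) → (12, 3); (-3, -4) → (-6, -6); (9, 4) → (18, 6); (-5, -1) → (-10, -3/2)
T3 reflect across y = 0: (12, 3) → (12, -3); (-6, -6) → (-6, 6); (18, 6) → (18, -6); (-10, -3/2) → (-10, 3/2)

image vertices: (12, -3), (-6, 6), (18, -6), (-10, 3/2)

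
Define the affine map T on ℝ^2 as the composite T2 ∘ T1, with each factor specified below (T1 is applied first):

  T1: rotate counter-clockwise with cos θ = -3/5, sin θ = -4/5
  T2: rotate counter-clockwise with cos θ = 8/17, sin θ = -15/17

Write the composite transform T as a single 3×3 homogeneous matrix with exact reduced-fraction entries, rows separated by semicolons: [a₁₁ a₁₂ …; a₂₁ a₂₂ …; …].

T = [-84/85 -13/85 0; 13/85 -84/85 0; 0 0 1]

T1 = [-3/5 4/5 0; -4/5 -3/5 0; 0 0 1]
T2·T1 = [-84/85 -13/85 0; 13/85 -84/85 0; 0 0 1]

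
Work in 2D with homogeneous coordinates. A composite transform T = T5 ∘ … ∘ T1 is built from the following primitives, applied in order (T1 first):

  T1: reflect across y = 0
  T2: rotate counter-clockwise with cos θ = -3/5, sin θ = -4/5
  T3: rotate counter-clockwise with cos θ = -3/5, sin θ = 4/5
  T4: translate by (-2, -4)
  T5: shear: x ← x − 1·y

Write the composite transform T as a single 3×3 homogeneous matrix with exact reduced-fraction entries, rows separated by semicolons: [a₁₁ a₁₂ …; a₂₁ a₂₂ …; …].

T1 = [1 0 0; 0 -1 0; 0 0 1]
T2·T1 = [-3/5 -4/5 0; -4/5 3/5 0; 0 0 1]
T3·…·T1 = [1 0 0; 0 -1 0; 0 0 1]
T4·…·T1 = [1 0 -2; 0 -1 -4; 0 0 1]
T5·…·T1 = [1 1 2; 0 -1 -4; 0 0 1]

T = [1 1 2; 0 -1 -4; 0 0 1]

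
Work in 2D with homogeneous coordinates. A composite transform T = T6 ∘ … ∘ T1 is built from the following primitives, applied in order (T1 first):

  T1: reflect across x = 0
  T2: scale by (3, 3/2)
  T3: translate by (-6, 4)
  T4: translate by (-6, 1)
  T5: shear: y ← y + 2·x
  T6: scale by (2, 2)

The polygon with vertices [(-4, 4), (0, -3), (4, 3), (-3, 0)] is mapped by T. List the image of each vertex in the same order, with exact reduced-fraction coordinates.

image vertices: (0, 22), (-24, -47), (-48, -77), (-6, -2)

T1 reflect across x = 0: (-4, 4) → (4, 4); (0, -3) → (0, -3); (4, 3) → (-4, 3); (-3, 0) → (3, 0)
T2 scale by (3, 3/2): (4, 4) → (12, 6); (0, -3) → (0, -9/2); (-4, 3) → (-12, 9/2); (3, 0) → (9, 0)
T3 translate by (-6, 4): (12, 6) → (6, 10); (0, -9/2) → (-6, -1/2); (-12, 9/2) → (-18, 17/2); (9, 0) → (3, 4)
T4 translate by (-6, 1): (6, 10) → (0, 11); (-6, -1/2) → (-12, 1/2); (-18, 17/2) → (-24, 19/2); (3, 4) → (-3, 5)
T5 shear: y ← y + 2·x: (0, 11) → (0, 11); (-12, 1/2) → (-12, -47/2); (-24, 19/2) → (-24, -77/2); (-3, 5) → (-3, -1)
T6 scale by (2, 2): (0, 11) → (0, 22); (-12, -47/2) → (-24, -47); (-24, -77/2) → (-48, -77); (-3, -1) → (-6, -2)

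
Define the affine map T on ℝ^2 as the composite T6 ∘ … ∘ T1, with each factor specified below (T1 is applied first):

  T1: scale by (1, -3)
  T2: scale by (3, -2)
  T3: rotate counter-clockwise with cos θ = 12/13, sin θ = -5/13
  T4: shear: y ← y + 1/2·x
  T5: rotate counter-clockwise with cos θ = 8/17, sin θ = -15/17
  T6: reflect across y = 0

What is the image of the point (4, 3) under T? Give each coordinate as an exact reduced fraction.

T(p) = (27, 6)

T1 scale by (1, -3): (4, 3) → (4, -9)
T2 scale by (3, -2): (4, -9) → (12, 18)
T3 rotate counter-clockwise with cos θ = 12/13, sin θ = -5/13: (12, 18) → (18, 12)
T4 shear: y ← y + 1/2·x: (18, 12) → (18, 21)
T5 rotate counter-clockwise with cos θ = 8/17, sin θ = -15/17: (18, 21) → (27, -6)
T6 reflect across y = 0: (27, -6) → (27, 6)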